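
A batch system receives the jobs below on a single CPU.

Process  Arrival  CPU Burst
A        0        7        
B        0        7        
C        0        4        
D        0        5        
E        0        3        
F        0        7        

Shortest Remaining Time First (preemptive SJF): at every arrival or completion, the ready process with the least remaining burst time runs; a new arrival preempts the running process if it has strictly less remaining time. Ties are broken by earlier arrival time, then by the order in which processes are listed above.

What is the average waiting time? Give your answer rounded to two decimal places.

11.17

Gantt: | E 0-3 | C 3-7 | D 7-12 | A 12-19 | B 19-26 | F 26-33 |
Completion: A=19  B=26  C=7  D=12  E=3  F=33
Turnaround (C−A): A=19  B=26  C=7  D=12  E=3  F=33
Waiting times: A=12, B=19, C=3, D=7, E=0, F=26
Average waiting = (12+19+3+7+0+26) / 6 = 67/6 = 11.17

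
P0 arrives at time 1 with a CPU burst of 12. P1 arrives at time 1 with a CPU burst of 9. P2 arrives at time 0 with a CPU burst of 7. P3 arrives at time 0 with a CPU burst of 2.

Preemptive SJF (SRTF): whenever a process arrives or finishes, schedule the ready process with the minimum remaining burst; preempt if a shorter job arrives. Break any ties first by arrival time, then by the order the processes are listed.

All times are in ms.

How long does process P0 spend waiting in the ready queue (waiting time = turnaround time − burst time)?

Schedule: | P3 0-2 | P2 2-9 | P1 9-18 | P0 18-30 |
Completion: P0=30  P1=18  P2=9  P3=2
Waiting(P0) = turnaround − burst = 29 − 12 = 17

17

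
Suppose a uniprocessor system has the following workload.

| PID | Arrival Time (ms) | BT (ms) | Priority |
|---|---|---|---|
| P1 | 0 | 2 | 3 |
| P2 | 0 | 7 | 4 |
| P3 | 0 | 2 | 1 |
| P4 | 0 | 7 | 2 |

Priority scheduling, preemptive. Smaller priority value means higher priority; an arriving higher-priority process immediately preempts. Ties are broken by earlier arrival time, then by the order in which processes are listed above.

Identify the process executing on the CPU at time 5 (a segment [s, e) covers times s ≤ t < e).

P4

Gantt: | P3 0-2 | P4 2-9 | P1 9-11 | P2 11-18 |
Completion: P1=11  P2=18  P3=2  P4=9
Turnaround (C−A): P1=11  P2=18  P3=2  P4=9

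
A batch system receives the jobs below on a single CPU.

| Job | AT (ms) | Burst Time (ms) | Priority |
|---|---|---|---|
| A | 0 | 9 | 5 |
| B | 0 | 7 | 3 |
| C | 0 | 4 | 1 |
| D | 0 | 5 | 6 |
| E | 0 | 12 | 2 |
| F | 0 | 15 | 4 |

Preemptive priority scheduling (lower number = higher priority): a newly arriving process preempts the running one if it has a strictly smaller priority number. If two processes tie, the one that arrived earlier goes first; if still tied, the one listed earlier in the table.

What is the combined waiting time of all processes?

Schedule: | C 0-4 | E 4-16 | B 16-23 | F 23-38 | A 38-47 | D 47-52 |
Completion: A=47  B=23  C=4  D=52  E=16  F=38
Waiting = turnaround − burst: A=38, B=16, C=0, D=47, E=4, F=23
Total waiting = 38 + 16 + 0 + 47 + 4 + 23 = 128

128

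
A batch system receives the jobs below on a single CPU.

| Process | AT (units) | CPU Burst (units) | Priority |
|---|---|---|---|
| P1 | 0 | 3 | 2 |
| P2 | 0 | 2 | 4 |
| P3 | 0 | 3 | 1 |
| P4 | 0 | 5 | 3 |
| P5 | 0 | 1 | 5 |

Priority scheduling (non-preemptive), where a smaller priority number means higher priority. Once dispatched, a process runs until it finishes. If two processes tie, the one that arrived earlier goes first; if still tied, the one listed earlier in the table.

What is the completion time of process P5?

14

Schedule: | P3 0-3 | P1 3-6 | P4 6-11 | P2 11-13 | P5 13-14 |
Completion: P1=6  P2=13  P3=3  P4=11  P5=14
Turnaround (C−A): P1=6  P2=13  P3=3  P4=11  P5=14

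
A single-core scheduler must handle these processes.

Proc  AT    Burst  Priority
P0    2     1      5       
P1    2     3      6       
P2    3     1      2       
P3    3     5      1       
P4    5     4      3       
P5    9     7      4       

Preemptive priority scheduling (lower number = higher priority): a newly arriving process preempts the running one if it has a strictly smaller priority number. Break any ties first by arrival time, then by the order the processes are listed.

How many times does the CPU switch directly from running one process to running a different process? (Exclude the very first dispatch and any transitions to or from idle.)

Schedule: | idle 0-2 | P0 2-3 | P3 3-8 | P2 8-9 | P4 9-13 | P5 13-20 | P1 20-23 |
Completion: P0=3  P1=23  P2=9  P3=8  P4=13  P5=20

5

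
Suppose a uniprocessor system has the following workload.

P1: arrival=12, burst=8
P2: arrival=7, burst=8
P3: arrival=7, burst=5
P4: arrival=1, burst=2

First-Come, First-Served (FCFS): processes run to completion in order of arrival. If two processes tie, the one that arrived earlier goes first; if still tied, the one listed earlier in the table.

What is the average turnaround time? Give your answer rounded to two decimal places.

9.75

Schedule: | idle 0-1 | P4 1-3 | idle 3-7 | P2 7-15 | P3 15-20 | P1 20-28 |
Completion: P1=28  P2=15  P3=20  P4=3
Turnaround (C−A): P1=16  P2=8  P3=13  P4=2
Turnaround times: P1=16, P2=8, P3=13, P4=2
Average turnaround = (16+8+13+2) / 4 = 39/4 = 9.75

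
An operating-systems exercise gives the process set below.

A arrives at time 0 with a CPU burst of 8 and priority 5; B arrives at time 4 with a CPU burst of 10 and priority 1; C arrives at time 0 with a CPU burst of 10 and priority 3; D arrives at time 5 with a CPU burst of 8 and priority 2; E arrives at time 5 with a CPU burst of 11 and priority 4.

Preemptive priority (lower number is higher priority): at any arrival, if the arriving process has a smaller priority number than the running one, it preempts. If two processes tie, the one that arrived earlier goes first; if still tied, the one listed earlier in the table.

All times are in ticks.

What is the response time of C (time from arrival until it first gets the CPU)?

0

Schedule: | C 0-4 | B 4-14 | D 14-22 | C 22-28 | E 28-39 | A 39-47 |
Completion: A=47  B=14  C=28  D=22  E=39
Response(C) = first start − arrival = 0 − 0 = 0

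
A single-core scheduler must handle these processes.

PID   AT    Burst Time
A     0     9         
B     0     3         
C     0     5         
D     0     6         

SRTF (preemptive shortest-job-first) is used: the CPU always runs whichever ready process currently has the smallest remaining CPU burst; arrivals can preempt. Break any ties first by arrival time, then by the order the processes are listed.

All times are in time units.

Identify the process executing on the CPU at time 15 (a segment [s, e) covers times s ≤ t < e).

A

Timeline: | B 0-3 | C 3-8 | D 8-14 | A 14-23 |
Completion: A=23  B=3  C=8  D=14
Turnaround (C−A): A=23  B=3  C=8  D=14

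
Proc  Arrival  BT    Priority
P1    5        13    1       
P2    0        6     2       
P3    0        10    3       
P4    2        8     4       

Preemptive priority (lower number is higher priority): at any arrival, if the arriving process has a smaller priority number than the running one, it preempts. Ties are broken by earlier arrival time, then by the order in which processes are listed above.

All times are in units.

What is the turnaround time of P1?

13

Schedule: | P2 0-5 | P1 5-18 | P2 18-19 | P3 19-29 | P4 29-37 |
Completion: P1=18  P2=19  P3=29  P4=37
Turnaround(P1) = completion − arrival = 18 − 5 = 13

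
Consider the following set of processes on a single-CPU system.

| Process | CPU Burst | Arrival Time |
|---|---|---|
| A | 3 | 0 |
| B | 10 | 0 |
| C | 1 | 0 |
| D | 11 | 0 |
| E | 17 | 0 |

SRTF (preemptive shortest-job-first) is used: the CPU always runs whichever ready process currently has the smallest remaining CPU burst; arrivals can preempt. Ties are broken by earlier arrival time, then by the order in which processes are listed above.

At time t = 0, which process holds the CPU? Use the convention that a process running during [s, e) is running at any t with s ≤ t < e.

Timeline: | C 0-1 | A 1-4 | B 4-14 | D 14-25 | E 25-42 |
Completion: A=4  B=14  C=1  D=25  E=42
Turnaround (C−A): A=4  B=14  C=1  D=25  E=42

C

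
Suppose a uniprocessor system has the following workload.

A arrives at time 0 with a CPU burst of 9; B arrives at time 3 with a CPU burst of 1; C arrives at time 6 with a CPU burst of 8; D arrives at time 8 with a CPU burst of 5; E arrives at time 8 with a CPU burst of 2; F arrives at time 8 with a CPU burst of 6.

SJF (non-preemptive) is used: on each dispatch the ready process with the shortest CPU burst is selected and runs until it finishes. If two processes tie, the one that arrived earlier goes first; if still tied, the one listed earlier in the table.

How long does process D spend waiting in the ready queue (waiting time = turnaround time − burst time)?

4

Schedule: | A 0-9 | B 9-10 | E 10-12 | D 12-17 | F 17-23 | C 23-31 |
Completion: A=9  B=10  C=31  D=17  E=12  F=23
Turnaround (C−A): A=9  B=7  C=25  D=9  E=4  F=15
Waiting(D) = turnaround − burst = 9 − 5 = 4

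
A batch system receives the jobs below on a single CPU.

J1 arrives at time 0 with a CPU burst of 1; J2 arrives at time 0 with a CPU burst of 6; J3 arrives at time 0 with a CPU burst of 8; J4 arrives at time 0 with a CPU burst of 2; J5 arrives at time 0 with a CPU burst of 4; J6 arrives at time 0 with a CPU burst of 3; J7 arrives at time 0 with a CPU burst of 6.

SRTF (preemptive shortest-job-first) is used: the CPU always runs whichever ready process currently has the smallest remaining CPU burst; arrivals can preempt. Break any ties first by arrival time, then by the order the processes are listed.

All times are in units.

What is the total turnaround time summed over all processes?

Gantt: | J1 0-1 | J4 1-3 | J6 3-6 | J5 6-10 | J2 10-16 | J7 16-22 | J3 22-30 |
Completion: J1=1  J2=16  J3=30  J4=3  J5=10  J6=6  J7=22
Turnaround = completion − arrival: J1=1, J2=16, J3=30, J4=3, J5=10, J6=6, J7=22
Total turnaround = 1 + 16 + 30 + 3 + 10 + 6 + 22 = 88

88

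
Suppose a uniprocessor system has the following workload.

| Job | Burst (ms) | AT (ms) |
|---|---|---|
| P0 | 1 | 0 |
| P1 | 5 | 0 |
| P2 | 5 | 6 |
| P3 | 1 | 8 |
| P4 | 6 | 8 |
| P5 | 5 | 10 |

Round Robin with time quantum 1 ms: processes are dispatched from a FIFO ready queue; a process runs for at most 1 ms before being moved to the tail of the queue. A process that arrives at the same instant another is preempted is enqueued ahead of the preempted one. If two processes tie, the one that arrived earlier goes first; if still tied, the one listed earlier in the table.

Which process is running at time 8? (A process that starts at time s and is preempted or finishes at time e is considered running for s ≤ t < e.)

Timeline: | P0 0-1 | P1 1-6 | P2 6-8 | P3 8-9 | P4 9-10 | P2 10-11 | P5 11-12 | P4 12-13 | P2 13-14 | P5 14-15 | P4 15-16 | P2 16-17 | P5 17-18 | P4 18-19 | P5 19-20 | P4 20-21 | P5 21-22 | P4 22-23 |
Completion: P0=1  P1=6  P2=17  P3=9  P4=23  P5=22
Turnaround (C−A): P0=1  P1=6  P2=11  P3=1  P4=15  P5=12

P3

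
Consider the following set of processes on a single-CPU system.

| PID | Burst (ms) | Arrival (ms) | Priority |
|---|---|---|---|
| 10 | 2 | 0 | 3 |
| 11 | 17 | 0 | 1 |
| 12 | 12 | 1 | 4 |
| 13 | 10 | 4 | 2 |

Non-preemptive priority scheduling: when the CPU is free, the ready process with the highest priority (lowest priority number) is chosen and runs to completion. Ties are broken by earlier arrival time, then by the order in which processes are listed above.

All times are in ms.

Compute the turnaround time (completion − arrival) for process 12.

Schedule: | 11 0-17 | 13 17-27 | 10 27-29 | 12 29-41 |
Completion: 10=29  11=17  12=41  13=27
Turnaround (C−A): 10=29  11=17  12=40  13=23
Turnaround(12) = completion − arrival = 41 − 1 = 40

40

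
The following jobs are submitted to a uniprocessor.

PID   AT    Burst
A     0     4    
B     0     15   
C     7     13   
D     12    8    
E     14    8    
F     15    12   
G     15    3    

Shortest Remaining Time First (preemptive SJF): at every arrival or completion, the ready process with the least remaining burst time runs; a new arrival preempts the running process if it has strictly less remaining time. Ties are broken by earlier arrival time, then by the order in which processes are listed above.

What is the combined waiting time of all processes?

Schedule: | A 0-4 | B 4-15 | G 15-18 | B 18-22 | D 22-30 | E 30-38 | F 38-50 | C 50-63 |
Completion: A=4  B=22  C=63  D=30  E=38  F=50  G=18
Waiting = turnaround − burst: A=0, B=7, C=43, D=10, E=16, F=23, G=0
Total waiting = 0 + 7 + 43 + 10 + 16 + 23 + 0 = 99

99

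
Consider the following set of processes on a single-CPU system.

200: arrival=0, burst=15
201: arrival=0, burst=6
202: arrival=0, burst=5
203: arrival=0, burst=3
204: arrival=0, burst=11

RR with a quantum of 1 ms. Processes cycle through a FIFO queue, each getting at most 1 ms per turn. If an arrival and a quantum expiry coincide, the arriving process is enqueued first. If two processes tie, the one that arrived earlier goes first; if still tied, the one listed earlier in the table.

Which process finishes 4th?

204

Gantt: | 200 0-1 | 201 1-2 | 202 2-3 | 203 3-4 | 204 4-5 | 200 5-6 | 201 6-7 | 202 7-8 | 203 8-9 | 204 9-10 | 200 10-11 | 201 11-12 | 202 12-13 | 203 13-14 | 204 14-15 | 200 15-16 | 201 16-17 | 202 17-18 | 204 18-19 | 200 19-20 | 201 20-21 | 202 21-22 | 204 22-23 | 200 23-24 | 201 24-25 | 204 25-26 | 200 26-27 | 204 27-28 | 200 28-29 | 204 29-30 | 200 30-31 | 204 31-32 | 200 32-33 | 204 33-34 | 200 34-35 | 204 35-36 | 200 36-40 |
Completion: 200=40  201=25  202=22  203=14  204=36
Finish order: 203 → 202 → 201 → 204 → 200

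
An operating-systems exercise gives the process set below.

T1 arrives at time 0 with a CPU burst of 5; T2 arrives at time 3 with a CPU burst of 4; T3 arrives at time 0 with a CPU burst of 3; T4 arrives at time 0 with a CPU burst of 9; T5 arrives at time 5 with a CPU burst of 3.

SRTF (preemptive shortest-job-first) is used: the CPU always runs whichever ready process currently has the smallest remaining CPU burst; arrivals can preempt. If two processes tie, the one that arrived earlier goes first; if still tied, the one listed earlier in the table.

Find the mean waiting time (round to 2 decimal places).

Schedule: | T3 0-3 | T2 3-7 | T5 7-10 | T1 10-15 | T4 15-24 |
Completion: T1=15  T2=7  T3=3  T4=24  T5=10
Waiting times: T1=10, T2=0, T3=0, T4=15, T5=2
Average waiting = (10+0+0+15+2) / 5 = 27/5 = 5.40

5.40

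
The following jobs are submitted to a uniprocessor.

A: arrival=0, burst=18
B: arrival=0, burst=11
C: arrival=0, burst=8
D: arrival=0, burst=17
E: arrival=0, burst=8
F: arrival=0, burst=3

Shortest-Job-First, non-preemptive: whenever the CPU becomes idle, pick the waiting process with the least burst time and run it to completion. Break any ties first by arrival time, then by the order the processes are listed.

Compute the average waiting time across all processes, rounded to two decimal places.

18.33

Schedule: | F 0-3 | C 3-11 | E 11-19 | B 19-30 | D 30-47 | A 47-65 |
Completion: A=65  B=30  C=11  D=47  E=19  F=3
Waiting times: A=47, B=19, C=3, D=30, E=11, F=0
Average waiting = (47+19+3+30+11+0) / 6 = 110/6 = 18.33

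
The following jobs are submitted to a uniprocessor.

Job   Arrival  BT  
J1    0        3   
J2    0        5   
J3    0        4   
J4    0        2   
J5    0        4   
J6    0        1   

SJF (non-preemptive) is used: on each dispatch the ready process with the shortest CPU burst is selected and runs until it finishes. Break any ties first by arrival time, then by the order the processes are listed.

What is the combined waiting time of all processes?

34

Timeline: | J6 0-1 | J4 1-3 | J1 3-6 | J3 6-10 | J5 10-14 | J2 14-19 |
Completion: J1=6  J2=19  J3=10  J4=3  J5=14  J6=1
Waiting = turnaround − burst: J1=3, J2=14, J3=6, J4=1, J5=10, J6=0
Total waiting = 3 + 14 + 6 + 1 + 10 + 0 = 34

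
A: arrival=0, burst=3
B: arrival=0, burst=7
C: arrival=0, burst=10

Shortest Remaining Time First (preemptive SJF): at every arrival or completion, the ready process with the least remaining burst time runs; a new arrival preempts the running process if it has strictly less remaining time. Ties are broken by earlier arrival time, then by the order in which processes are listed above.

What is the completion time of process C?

Gantt: | A 0-3 | B 3-10 | C 10-20 |
Completion: A=3  B=10  C=20

20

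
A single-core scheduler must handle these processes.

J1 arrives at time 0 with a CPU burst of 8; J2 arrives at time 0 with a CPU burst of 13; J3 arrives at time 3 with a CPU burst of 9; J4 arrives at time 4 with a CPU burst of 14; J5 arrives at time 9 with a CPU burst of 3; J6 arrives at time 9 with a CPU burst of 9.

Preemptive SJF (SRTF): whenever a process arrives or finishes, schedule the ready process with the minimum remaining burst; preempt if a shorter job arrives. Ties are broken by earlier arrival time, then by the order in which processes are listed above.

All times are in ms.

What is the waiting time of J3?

8

Timeline: | J1 0-8 | J3 8-9 | J5 9-12 | J3 12-20 | J6 20-29 | J2 29-42 | J4 42-56 |
Completion: J1=8  J2=42  J3=20  J4=56  J5=12  J6=29
Turnaround (C−A): J1=8  J2=42  J3=17  J4=52  J5=3  J6=20
Waiting(J3) = turnaround − burst = 17 − 9 = 8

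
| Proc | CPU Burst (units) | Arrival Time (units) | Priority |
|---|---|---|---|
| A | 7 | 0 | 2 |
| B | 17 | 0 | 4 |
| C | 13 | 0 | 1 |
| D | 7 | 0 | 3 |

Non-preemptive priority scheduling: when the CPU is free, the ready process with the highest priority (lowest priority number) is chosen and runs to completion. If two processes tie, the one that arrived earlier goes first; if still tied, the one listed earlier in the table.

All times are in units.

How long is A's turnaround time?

20

Timeline: | C 0-13 | A 13-20 | D 20-27 | B 27-44 |
Completion: A=20  B=44  C=13  D=27
Turnaround(A) = completion − arrival = 20 − 0 = 20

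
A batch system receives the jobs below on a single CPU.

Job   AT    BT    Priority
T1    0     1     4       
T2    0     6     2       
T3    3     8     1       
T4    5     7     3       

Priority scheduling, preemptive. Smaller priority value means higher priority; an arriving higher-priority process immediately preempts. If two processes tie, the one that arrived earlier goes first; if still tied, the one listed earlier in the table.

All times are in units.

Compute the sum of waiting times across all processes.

Schedule: | T2 0-3 | T3 3-11 | T2 11-14 | T4 14-21 | T1 21-22 |
Completion: T1=22  T2=14  T3=11  T4=21
Turnaround (C−A): T1=22  T2=14  T3=8  T4=16
Waiting = turnaround − burst: T1=21, T2=8, T3=0, T4=9
Total waiting = 21 + 8 + 0 + 9 = 38

38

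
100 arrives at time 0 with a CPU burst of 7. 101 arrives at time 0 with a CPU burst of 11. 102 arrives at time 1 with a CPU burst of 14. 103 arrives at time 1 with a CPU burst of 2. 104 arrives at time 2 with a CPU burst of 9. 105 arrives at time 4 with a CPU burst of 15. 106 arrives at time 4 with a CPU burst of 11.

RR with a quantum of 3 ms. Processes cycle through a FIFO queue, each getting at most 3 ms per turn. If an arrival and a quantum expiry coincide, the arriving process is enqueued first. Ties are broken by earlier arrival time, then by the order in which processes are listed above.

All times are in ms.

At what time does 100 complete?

33

Schedule: | 100 0-3 | 101 3-6 | 102 6-9 | 103 9-11 | 104 11-14 | 100 14-17 | 105 17-20 | 106 20-23 | 101 23-26 | 102 26-29 | 104 29-32 | 100 32-33 | 105 33-36 | 106 36-39 | 101 39-42 | 102 42-45 | 104 45-48 | 105 48-51 | 106 51-54 | 101 54-56 | 102 56-59 | 105 59-62 | 106 62-64 | 102 64-66 | 105 66-69 |
Completion: 100=33  101=56  102=66  103=11  104=48  105=69  106=64
Turnaround (C−A): 100=33  101=56  102=65  103=10  104=46  105=65  106=60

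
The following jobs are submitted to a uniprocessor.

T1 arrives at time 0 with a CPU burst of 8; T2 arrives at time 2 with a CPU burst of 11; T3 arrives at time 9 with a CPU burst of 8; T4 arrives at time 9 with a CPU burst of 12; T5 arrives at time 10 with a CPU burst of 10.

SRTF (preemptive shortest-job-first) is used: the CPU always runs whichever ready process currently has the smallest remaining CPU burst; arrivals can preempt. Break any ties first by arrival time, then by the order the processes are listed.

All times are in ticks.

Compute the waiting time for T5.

Gantt: | T1 0-8 | T2 8-9 | T3 9-17 | T2 17-27 | T5 27-37 | T4 37-49 |
Completion: T1=8  T2=27  T3=17  T4=49  T5=37
Turnaround (C−A): T1=8  T2=25  T3=8  T4=40  T5=27
Waiting(T5) = turnaround − burst = 27 − 10 = 17

17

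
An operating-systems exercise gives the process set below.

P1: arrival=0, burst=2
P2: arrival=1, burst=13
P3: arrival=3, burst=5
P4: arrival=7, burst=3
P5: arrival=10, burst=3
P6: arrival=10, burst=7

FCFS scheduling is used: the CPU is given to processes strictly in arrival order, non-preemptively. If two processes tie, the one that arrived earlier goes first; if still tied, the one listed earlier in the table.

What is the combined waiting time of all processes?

55

Timeline: | P1 0-2 | P2 2-15 | P3 15-20 | P4 20-23 | P5 23-26 | P6 26-33 |
Completion: P1=2  P2=15  P3=20  P4=23  P5=26  P6=33
Waiting = turnaround − burst: P1=0, P2=1, P3=12, P4=13, P5=13, P6=16
Total waiting = 0 + 1 + 12 + 13 + 13 + 16 = 55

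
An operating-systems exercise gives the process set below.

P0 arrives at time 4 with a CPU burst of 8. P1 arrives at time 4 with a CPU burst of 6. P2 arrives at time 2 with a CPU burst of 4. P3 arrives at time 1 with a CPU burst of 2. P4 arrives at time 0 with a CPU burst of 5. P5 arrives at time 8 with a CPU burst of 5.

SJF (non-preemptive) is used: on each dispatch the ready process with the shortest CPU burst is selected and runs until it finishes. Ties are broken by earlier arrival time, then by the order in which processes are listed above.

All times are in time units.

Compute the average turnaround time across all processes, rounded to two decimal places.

12.00

Gantt: | P4 0-5 | P3 5-7 | P2 7-11 | P5 11-16 | P1 16-22 | P0 22-30 |
Completion: P0=30  P1=22  P2=11  P3=7  P4=5  P5=16
Turnaround (C−A): P0=26  P1=18  P2=9  P3=6  P4=5  P5=8
Turnaround times: P0=26, P1=18, P2=9, P3=6, P4=5, P5=8
Average turnaround = (26+18+9+6+5+8) / 6 = 72/6 = 12.00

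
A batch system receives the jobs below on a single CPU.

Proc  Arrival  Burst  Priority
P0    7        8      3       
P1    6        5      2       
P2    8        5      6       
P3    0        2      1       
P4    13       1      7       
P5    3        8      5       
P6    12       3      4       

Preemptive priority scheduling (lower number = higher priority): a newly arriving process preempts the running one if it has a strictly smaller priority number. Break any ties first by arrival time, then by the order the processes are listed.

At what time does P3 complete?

2

Gantt: | P3 0-2 | idle 2-3 | P5 3-6 | P1 6-11 | P0 11-19 | P6 19-22 | P5 22-27 | P2 27-32 | P4 32-33 |
Completion: P0=19  P1=11  P2=32  P3=2  P4=33  P5=27  P6=22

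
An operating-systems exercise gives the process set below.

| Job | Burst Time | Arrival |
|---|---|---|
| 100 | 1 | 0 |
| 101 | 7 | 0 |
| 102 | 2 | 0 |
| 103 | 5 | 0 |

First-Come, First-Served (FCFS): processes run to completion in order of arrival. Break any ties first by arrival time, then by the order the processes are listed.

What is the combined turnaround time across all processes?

Schedule: | 100 0-1 | 101 1-8 | 102 8-10 | 103 10-15 |
Completion: 100=1  101=8  102=10  103=15
Turnaround = completion − arrival: 100=1, 101=8, 102=10, 103=15
Total turnaround = 1 + 8 + 10 + 15 = 34

34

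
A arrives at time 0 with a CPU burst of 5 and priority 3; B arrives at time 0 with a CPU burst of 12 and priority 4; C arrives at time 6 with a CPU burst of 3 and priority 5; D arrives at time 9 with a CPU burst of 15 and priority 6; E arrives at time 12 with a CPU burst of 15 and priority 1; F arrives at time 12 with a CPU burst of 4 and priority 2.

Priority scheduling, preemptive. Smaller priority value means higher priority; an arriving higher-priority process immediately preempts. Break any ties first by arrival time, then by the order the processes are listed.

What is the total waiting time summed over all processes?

99

Timeline: | A 0-5 | B 5-12 | E 12-27 | F 27-31 | B 31-36 | C 36-39 | D 39-54 |
Completion: A=5  B=36  C=39  D=54  E=27  F=31
Waiting = turnaround − burst: A=0, B=24, C=30, D=30, E=0, F=15
Total waiting = 0 + 24 + 30 + 30 + 0 + 15 = 99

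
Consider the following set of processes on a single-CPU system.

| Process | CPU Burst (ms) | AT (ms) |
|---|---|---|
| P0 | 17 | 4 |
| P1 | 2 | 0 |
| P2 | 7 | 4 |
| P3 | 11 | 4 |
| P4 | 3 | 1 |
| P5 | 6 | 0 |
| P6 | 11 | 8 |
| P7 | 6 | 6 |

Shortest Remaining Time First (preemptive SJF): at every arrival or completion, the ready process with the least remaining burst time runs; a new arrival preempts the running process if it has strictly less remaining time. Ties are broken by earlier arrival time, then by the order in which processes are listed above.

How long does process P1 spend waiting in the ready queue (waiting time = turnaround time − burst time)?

Gantt: | P1 0-2 | P4 2-5 | P5 5-11 | P7 11-17 | P2 17-24 | P3 24-35 | P6 35-46 | P0 46-63 |
Completion: P0=63  P1=2  P2=24  P3=35  P4=5  P5=11  P6=46  P7=17
Turnaround (C−A): P0=59  P1=2  P2=20  P3=31  P4=4  P5=11  P6=38  P7=11
Waiting(P1) = turnaround − burst = 2 − 2 = 0

0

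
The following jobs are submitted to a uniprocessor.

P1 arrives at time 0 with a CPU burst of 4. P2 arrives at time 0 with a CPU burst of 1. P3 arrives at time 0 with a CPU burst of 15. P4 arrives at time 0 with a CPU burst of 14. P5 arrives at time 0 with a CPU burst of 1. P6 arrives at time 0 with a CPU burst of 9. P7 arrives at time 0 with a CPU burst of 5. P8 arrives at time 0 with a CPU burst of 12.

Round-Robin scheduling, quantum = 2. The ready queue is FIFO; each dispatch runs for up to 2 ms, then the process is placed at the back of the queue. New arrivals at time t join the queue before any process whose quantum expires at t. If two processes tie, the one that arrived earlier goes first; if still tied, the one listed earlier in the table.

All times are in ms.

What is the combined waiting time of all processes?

Schedule: | P1 0-2 | P2 2-3 | P3 3-5 | P4 5-7 | P5 7-8 | P6 8-10 | P7 10-12 | P8 12-14 | P1 14-16 | P3 16-18 | P4 18-20 | P6 20-22 | P7 22-24 | P8 24-26 | P3 26-28 | P4 28-30 | P6 30-32 | P7 32-33 | P8 33-35 | P3 35-37 | P4 37-39 | P6 39-41 | P8 41-43 | P3 43-45 | P4 45-47 | P6 47-48 | P8 48-50 | P3 50-52 | P4 52-54 | P8 54-56 | P3 56-58 | P4 58-60 | P3 60-61 |
Completion: P1=16  P2=3  P3=61  P4=60  P5=8  P6=48  P7=33  P8=56
Turnaround (C−A): P1=16  P2=3  P3=61  P4=60  P5=8  P6=48  P7=33  P8=56
Waiting = turnaround − burst: P1=12, P2=2, P3=46, P4=46, P5=7, P6=39, P7=28, P8=44
Total waiting = 12 + 2 + 46 + 46 + 7 + 39 + 28 + 44 = 224

224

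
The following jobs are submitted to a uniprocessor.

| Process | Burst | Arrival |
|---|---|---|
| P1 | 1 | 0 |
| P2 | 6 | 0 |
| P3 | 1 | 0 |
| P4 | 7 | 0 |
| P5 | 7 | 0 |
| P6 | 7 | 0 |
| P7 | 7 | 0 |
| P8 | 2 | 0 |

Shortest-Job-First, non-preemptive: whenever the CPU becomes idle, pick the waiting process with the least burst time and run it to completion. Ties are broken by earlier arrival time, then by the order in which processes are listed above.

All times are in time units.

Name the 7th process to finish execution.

P6

Timeline: | P1 0-1 | P3 1-2 | P8 2-4 | P2 4-10 | P4 10-17 | P5 17-24 | P6 24-31 | P7 31-38 |
Completion: P1=1  P2=10  P3=2  P4=17  P5=24  P6=31  P7=38  P8=4
Finish order: P1 → P3 → P8 → P2 → P4 → P5 → P6 → P7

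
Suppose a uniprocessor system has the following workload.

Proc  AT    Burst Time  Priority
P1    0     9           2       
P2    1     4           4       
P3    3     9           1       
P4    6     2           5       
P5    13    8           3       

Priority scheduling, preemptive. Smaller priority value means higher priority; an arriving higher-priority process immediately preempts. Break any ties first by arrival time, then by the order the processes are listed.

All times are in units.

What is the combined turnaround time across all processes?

Schedule: | P1 0-3 | P3 3-12 | P1 12-18 | P5 18-26 | P2 26-30 | P4 30-32 |
Completion: P1=18  P2=30  P3=12  P4=32  P5=26
Turnaround (C−A): P1=18  P2=29  P3=9  P4=26  P5=13
Turnaround = completion − arrival: P1=18, P2=29, P3=9, P4=26, P5=13
Total turnaround = 18 + 29 + 9 + 26 + 13 = 95

95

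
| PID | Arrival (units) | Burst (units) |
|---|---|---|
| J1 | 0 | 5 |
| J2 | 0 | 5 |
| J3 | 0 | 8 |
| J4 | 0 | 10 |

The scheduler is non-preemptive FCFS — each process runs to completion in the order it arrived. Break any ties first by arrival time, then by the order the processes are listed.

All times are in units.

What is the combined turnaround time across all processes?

Timeline: | J1 0-5 | J2 5-10 | J3 10-18 | J4 18-28 |
Completion: J1=5  J2=10  J3=18  J4=28
Turnaround = completion − arrival: J1=5, J2=10, J3=18, J4=28
Total turnaround = 5 + 10 + 18 + 28 = 61

61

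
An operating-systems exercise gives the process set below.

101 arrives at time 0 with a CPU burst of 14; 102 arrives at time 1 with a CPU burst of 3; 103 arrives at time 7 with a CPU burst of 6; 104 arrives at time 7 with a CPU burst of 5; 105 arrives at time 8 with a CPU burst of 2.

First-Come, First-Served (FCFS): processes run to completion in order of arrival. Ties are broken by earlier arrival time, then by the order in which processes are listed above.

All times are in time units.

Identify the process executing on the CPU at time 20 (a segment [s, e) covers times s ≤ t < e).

103

Gantt: | 101 0-14 | 102 14-17 | 103 17-23 | 104 23-28 | 105 28-30 |
Completion: 101=14  102=17  103=23  104=28  105=30
Turnaround (C−A): 101=14  102=16  103=16  104=21  105=22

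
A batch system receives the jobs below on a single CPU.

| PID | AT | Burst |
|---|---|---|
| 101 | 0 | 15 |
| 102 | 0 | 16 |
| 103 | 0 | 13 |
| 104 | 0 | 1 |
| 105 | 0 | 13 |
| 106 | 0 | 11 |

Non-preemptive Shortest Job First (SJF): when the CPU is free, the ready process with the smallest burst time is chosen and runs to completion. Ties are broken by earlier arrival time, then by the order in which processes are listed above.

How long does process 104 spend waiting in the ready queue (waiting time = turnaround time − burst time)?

0

Schedule: | 104 0-1 | 106 1-12 | 103 12-25 | 105 25-38 | 101 38-53 | 102 53-69 |
Completion: 101=53  102=69  103=25  104=1  105=38  106=12
Waiting(104) = turnaround − burst = 1 − 1 = 0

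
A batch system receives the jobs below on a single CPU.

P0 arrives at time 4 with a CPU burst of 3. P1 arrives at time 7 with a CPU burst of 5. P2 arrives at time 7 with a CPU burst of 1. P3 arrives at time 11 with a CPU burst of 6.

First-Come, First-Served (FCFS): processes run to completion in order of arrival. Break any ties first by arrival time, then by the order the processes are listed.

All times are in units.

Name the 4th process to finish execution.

Timeline: | idle 0-4 | P0 4-7 | P1 7-12 | P2 12-13 | P3 13-19 |
Completion: P0=7  P1=12  P2=13  P3=19
Turnaround (C−A): P0=3  P1=5  P2=6  P3=8
Finish order: P0 → P1 → P2 → P3

P3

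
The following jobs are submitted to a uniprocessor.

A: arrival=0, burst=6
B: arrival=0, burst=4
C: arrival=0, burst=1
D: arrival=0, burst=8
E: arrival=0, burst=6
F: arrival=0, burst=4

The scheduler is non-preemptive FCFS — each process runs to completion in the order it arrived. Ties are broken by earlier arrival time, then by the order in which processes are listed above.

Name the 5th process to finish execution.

E

Timeline: | A 0-6 | B 6-10 | C 10-11 | D 11-19 | E 19-25 | F 25-29 |
Completion: A=6  B=10  C=11  D=19  E=25  F=29
Turnaround (C−A): A=6  B=10  C=11  D=19  E=25  F=29
Finish order: A → B → C → D → E → F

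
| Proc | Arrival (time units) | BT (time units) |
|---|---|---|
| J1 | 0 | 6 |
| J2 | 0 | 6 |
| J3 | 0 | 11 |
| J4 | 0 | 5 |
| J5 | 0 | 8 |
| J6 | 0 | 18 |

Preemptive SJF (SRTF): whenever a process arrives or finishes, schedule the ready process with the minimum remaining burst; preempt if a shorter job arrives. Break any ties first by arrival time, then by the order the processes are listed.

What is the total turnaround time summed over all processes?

Gantt: | J4 0-5 | J1 5-11 | J2 11-17 | J5 17-25 | J3 25-36 | J6 36-54 |
Completion: J1=11  J2=17  J3=36  J4=5  J5=25  J6=54
Turnaround (C−A): J1=11  J2=17  J3=36  J4=5  J5=25  J6=54
Turnaround = completion − arrival: J1=11, J2=17, J3=36, J4=5, J5=25, J6=54
Total turnaround = 11 + 17 + 36 + 5 + 25 + 54 = 148

148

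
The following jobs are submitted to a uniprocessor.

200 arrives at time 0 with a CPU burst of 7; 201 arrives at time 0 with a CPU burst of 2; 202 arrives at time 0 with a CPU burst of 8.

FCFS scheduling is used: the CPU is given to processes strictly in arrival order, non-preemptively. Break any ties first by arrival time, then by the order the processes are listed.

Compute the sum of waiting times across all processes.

16

Gantt: | 200 0-7 | 201 7-9 | 202 9-17 |
Completion: 200=7  201=9  202=17
Waiting = turnaround − burst: 200=0, 201=7, 202=9
Total waiting = 0 + 7 + 9 = 16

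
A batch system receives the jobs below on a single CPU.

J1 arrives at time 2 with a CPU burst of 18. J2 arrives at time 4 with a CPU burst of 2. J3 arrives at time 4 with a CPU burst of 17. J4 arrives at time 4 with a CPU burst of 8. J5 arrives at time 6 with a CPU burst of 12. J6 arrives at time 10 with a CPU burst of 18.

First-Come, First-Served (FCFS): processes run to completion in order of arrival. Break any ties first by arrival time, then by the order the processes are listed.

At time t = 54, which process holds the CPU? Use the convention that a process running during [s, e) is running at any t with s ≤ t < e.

J5

Timeline: | idle 0-2 | J1 2-20 | J2 20-22 | J3 22-39 | J4 39-47 | J5 47-59 | J6 59-77 |
Completion: J1=20  J2=22  J3=39  J4=47  J5=59  J6=77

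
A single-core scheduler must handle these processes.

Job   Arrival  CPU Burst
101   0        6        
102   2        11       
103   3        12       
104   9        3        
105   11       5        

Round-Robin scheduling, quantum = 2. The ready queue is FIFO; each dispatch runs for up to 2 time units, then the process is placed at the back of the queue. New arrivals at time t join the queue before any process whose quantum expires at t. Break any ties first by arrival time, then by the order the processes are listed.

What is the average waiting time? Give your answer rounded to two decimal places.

Timeline: | 101 0-2 | 102 2-4 | 101 4-6 | 103 6-8 | 102 8-10 | 101 10-12 | 103 12-14 | 104 14-16 | 102 16-18 | 105 18-20 | 103 20-22 | 104 22-23 | 102 23-25 | 105 25-27 | 103 27-29 | 102 29-31 | 105 31-32 | 103 32-34 | 102 34-35 | 103 35-37 |
Completion: 101=12  102=35  103=37  104=23  105=32
Waiting times: 101=6, 102=22, 103=22, 104=11, 105=16
Average waiting = (6+22+22+11+16) / 5 = 77/5 = 15.40

15.40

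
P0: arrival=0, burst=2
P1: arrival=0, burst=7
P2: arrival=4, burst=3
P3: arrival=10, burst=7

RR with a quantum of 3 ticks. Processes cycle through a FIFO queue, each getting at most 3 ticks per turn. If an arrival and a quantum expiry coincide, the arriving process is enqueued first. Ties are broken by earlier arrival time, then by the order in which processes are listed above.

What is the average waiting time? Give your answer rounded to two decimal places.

2.75

Timeline: | P0 0-2 | P1 2-5 | P2 5-8 | P1 8-11 | P3 11-14 | P1 14-15 | P3 15-19 |
Completion: P0=2  P1=15  P2=8  P3=19
Turnaround (C−A): P0=2  P1=15  P2=4  P3=9
Waiting times: P0=0, P1=8, P2=1, P3=2
Average waiting = (0+8+1+2) / 4 = 11/4 = 2.75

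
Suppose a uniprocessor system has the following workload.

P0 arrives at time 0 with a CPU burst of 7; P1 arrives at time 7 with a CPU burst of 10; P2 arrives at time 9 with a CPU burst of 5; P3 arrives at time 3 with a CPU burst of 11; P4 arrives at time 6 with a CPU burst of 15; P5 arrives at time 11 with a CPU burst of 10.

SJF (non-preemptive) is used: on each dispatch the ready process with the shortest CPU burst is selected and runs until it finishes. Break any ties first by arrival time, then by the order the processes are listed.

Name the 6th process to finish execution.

Gantt: | P0 0-7 | P1 7-17 | P2 17-22 | P5 22-32 | P3 32-43 | P4 43-58 |
Completion: P0=7  P1=17  P2=22  P3=43  P4=58  P5=32
Turnaround (C−A): P0=7  P1=10  P2=13  P3=40  P4=52  P5=21
Finish order: P0 → P1 → P2 → P5 → P3 → P4

P4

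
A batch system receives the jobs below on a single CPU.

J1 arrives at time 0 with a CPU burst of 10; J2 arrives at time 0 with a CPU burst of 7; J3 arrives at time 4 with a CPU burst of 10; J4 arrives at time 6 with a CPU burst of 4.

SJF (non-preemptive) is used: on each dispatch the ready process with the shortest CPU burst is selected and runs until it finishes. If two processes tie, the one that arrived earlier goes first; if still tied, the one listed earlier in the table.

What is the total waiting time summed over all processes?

29

Timeline: | J2 0-7 | J4 7-11 | J1 11-21 | J3 21-31 |
Completion: J1=21  J2=7  J3=31  J4=11
Waiting = turnaround − burst: J1=11, J2=0, J3=17, J4=1
Total waiting = 11 + 0 + 17 + 1 = 29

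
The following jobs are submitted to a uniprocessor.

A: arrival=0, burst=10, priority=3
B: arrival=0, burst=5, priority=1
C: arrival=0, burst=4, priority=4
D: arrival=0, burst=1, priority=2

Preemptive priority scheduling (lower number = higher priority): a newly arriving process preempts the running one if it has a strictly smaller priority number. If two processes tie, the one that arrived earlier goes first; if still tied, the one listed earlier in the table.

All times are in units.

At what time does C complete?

20

Gantt: | B 0-5 | D 5-6 | A 6-16 | C 16-20 |
Completion: A=16  B=5  C=20  D=6
Turnaround (C−A): A=16  B=5  C=20  D=6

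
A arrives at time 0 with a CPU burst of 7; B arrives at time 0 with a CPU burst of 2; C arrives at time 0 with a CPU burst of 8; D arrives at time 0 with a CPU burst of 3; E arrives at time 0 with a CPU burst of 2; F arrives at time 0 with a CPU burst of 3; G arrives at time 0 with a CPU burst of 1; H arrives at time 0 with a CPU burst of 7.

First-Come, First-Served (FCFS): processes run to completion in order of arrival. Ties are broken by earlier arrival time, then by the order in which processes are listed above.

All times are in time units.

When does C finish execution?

17

Schedule: | A 0-7 | B 7-9 | C 9-17 | D 17-20 | E 20-22 | F 22-25 | G 25-26 | H 26-33 |
Completion: A=7  B=9  C=17  D=20  E=22  F=25  G=26  H=33
Turnaround (C−A): A=7  B=9  C=17  D=20  E=22  F=25  G=26  H=33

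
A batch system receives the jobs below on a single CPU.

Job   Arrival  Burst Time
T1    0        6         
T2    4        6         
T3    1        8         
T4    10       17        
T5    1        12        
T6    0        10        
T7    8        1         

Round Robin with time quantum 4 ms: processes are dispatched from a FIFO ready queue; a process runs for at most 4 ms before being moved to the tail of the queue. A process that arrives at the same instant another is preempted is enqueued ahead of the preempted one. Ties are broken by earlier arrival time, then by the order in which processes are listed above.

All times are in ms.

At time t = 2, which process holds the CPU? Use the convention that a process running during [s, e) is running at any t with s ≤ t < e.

T1

Timeline: | T1 0-4 | T6 4-8 | T3 8-12 | T5 12-16 | T2 16-20 | T1 20-22 | T7 22-23 | T6 23-27 | T4 27-31 | T3 31-35 | T5 35-39 | T2 39-41 | T6 41-43 | T4 43-47 | T5 47-51 | T4 51-60 |
Completion: T1=22  T2=41  T3=35  T4=60  T5=51  T6=43  T7=23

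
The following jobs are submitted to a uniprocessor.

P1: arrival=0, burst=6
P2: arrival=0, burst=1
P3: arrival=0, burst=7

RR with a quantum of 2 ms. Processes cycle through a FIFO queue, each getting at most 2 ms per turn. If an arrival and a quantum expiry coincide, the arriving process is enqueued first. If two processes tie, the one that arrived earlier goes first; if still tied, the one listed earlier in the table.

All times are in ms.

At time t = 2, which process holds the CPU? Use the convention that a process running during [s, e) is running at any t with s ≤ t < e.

P2

Timeline: | P1 0-2 | P2 2-3 | P3 3-5 | P1 5-7 | P3 7-9 | P1 9-11 | P3 11-14 |
Completion: P1=11  P2=3  P3=14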